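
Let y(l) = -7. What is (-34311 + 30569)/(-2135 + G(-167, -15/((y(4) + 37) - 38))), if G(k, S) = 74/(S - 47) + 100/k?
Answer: 225593954/128847709 ≈ 1.7509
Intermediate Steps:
G(k, S) = 74/(-47 + S) + 100/k
(-34311 + 30569)/(-2135 + G(-167, -15/((y(4) + 37) - 38))) = (-34311 + 30569)/(-2135 + 2*(-2350 + 37*(-167) + 50*(-15/((-7 + 37) - 38)))/(-167*(-47 - 15/((-7 + 37) - 38)))) = -3742/(-2135 + 2*(-1/167)*(-2350 - 6179 + 50*(-15/(30 - 38)))/(-47 - 15/(30 - 38))) = -3742/(-2135 + 2*(-1/167)*(-2350 - 6179 + 50*(-15/(-8)))/(-47 - 15/(-8))) = -3742/(-2135 + 2*(-1/167)*(-2350 - 6179 + 50*(-15*(-1/8)))/(-47 - 15*(-1/8))) = -3742/(-2135 + 2*(-1/167)*(-2350 - 6179 + 50*(15/8))/(-47 + 15/8)) = -3742/(-2135 + 2*(-1/167)*(-2350 - 6179 + 375/4)/(-361/8)) = -3742/(-2135 + 2*(-1/167)*(-8/361)*(-33741/4)) = -3742/(-2135 - 134964/60287) = -3742/(-128847709/60287) = -3742*(-60287/128847709) = 225593954/128847709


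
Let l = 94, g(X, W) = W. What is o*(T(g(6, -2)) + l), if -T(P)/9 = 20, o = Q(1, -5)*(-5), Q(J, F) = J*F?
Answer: -2150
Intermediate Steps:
Q(J, F) = F*J
o = 25 (o = -5*1*(-5) = -5*(-5) = 25)
T(P) = -180 (T(P) = -9*20 = -180)
o*(T(g(6, -2)) + l) = 25*(-180 + 94) = 25*(-86) = -2150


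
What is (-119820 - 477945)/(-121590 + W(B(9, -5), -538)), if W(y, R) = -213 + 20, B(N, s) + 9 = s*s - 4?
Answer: 597765/121783 ≈ 4.9084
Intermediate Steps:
B(N, s) = -13 + s² (B(N, s) = -9 + (s*s - 4) = -9 + (s² - 4) = -9 + (-4 + s²) = -13 + s²)
W(y, R) = -193
(-119820 - 477945)/(-121590 + W(B(9, -5), -538)) = (-119820 - 477945)/(-121590 - 193) = -597765/(-121783) = -597765*(-1/121783) = 597765/121783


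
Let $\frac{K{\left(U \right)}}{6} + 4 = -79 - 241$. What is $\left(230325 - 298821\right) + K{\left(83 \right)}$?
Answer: $-70440$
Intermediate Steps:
$K{\left(U \right)} = -1944$ ($K{\left(U \right)} = -24 + 6 \left(-79 - 241\right) = -24 + 6 \left(-320\right) = -24 - 1920 = -1944$)
$\left(230325 - 298821\right) + K{\left(83 \right)} = \left(230325 - 298821\right) - 1944 = -68496 - 1944 = -70440$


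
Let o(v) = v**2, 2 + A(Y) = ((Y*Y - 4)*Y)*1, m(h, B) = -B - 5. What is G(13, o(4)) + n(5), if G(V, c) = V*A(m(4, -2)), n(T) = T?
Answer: -216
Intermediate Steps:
m(h, B) = -5 - B
A(Y) = -2 + Y*(-4 + Y**2) (A(Y) = -2 + ((Y*Y - 4)*Y)*1 = -2 + ((Y**2 - 4)*Y)*1 = -2 + ((-4 + Y**2)*Y)*1 = -2 + (Y*(-4 + Y**2))*1 = -2 + Y*(-4 + Y**2))
G(V, c) = -17*V (G(V, c) = V*(-2 + (-5 - 1*(-2))**3 - 4*(-5 - 1*(-2))) = V*(-2 + (-5 + 2)**3 - 4*(-5 + 2)) = V*(-2 + (-3)**3 - 4*(-3)) = V*(-2 - 27 + 12) = V*(-17) = -17*V)
G(13, o(4)) + n(5) = -17*13 + 5 = -221 + 5 = -216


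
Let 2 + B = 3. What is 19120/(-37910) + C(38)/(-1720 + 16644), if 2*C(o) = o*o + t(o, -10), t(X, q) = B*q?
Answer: -25816541/56576884 ≈ -0.45631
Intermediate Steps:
B = 1 (B = -2 + 3 = 1)
t(X, q) = q (t(X, q) = 1*q = q)
C(o) = -5 + o²/2 (C(o) = (o*o - 10)/2 = (o² - 10)/2 = (-10 + o²)/2 = -5 + o²/2)
19120/(-37910) + C(38)/(-1720 + 16644) = 19120/(-37910) + (-5 + (½)*38²)/(-1720 + 16644) = 19120*(-1/37910) + (-5 + (½)*1444)/14924 = -1912/3791 + (-5 + 722)*(1/14924) = -1912/3791 + 717*(1/14924) = -1912/3791 + 717/14924 = -25816541/56576884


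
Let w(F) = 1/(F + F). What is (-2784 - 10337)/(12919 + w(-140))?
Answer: -3673880/3617319 ≈ -1.0156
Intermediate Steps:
w(F) = 1/(2*F)
(-2784 - 10337)/(12919 + w(-140)) = (-2784 - 10337)/(12919 + (½)/(-140)) = -13121/(12919 + (½)*(-1/140)) = -13121/(12919 - 1/280) = -13121/3617319/280 = -13121*280/3617319 = -3673880/3617319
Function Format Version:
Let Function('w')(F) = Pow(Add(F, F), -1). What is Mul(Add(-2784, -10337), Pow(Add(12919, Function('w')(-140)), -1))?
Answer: Rational(-3673880, 3617319) ≈ -1.0156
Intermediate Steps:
Function('w')(F) = Mul(Rational(1, 2), Pow(F, -1)) (Function('w')(F) = Pow(Mul(2, F), -1) = Mul(Rational(1, 2), Pow(F, -1)))
Mul(Add(-2784, -10337), Pow(Add(12919, Function('w')(-140)), -1)) = Mul(Add(-2784, -10337), Pow(Add(12919, Mul(Rational(1, 2), Pow(-140, -1))), -1)) = Mul(-13121, Pow(Add(12919, Mul(Rational(1, 2), Rational(-1, 140))), -1)) = Mul(-13121, Pow(Add(12919, Rational(-1, 280)), -1)) = Mul(-13121, Pow(Rational(3617319, 280), -1)) = Mul(-13121, Rational(280, 3617319)) = Rational(-3673880, 3617319)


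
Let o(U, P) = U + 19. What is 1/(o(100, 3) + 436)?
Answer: 1/555 ≈ 0.0018018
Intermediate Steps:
o(U, P) = 19 + U
1/(o(100, 3) + 436) = 1/((19 + 100) + 436) = 1/(119 + 436) = 1/555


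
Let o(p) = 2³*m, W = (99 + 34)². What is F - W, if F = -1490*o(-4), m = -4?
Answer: 29991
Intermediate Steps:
W = 17689 (W = 133² = 17689)
o(p) = -32 (o(p) = 2³*(-4) = 8*(-4) = -32)
F = 47680 (F = -1490*(-32) = 47680)
F - W = 47680 - 1*17689 = 47680 - 17689 = 29991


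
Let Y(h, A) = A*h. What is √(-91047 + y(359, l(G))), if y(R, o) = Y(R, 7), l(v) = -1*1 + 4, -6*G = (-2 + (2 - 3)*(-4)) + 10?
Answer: I*√88534 ≈ 297.55*I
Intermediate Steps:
G = -2 (G = -((-2 + (2 - 3)*(-4)) + 10)/6 = -((-2 - 1*(-4)) + 10)/6 = -((-2 + 4) + 10)/6 = -(2 + 10)/6 = -⅙*12 = -2)
l(v) = 3 (l(v) = -1 + 4 = 3)
y(R, o) = 7*R
√(-91047 + y(359, l(G))) = √(-91047 + 7*359) = √(-91047 + 2513) = √(-88534) = I*√88534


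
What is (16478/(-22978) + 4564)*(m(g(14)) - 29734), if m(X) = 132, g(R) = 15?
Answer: -1551960542314/11489 ≈ -1.3508e+8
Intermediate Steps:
(16478/(-22978) + 4564)*(m(g(14)) - 29734) = (16478/(-22978) + 4564)*(132 - 29734) = (16478*(-1/22978) + 4564)*(-29602) = (-8239/11489 + 4564)*(-29602) = (52427557/11489)*(-29602) = -1551960542314/11489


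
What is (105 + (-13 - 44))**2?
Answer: 2304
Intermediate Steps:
(105 + (-13 - 44))**2 = (105 - 57)**2 = 48**2 = 2304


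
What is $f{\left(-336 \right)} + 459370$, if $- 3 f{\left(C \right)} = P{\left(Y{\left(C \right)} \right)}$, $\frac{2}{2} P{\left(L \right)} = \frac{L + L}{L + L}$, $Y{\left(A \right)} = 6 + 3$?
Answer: $\frac{1378109}{3} \approx 4.5937 \cdot 10^{5}$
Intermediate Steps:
$Y{\left(A \right)} = 9$
$P{\left(L \right)} = 1$ ($P{\left(L \right)} = \frac{L + L}{L + L} = \frac{2 L}{2 L} = 2 L \frac{1}{2 L} = 1$)
$f{\left(C \right)} = - \frac{1}{3}$ ($f{\left(C \right)} = \left(- \frac{1}{3}\right) 1 = - \frac{1}{3}$)
$f{\left(-336 \right)} + 459370 = - \frac{1}{3} + 459370 = \frac{1378109}{3}$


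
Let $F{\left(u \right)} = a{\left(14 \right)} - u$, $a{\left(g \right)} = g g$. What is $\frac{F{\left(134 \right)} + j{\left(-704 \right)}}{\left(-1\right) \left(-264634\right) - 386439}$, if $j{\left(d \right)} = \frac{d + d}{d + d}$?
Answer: $- \frac{63}{121805} \approx -0.00051722$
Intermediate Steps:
$a{\left(g \right)} = g^{2}$
$j{\left(d \right)} = 1$ ($j{\left(d \right)} = \frac{2 d}{2 d} = 2 d \frac{1}{2 d} = 1$)
$F{\left(u \right)} = 196 - u$ ($F{\left(u \right)} = 14^{2} - u = 196 - u$)
$\frac{F{\left(134 \right)} + j{\left(-704 \right)}}{\left(-1\right) \left(-264634\right) - 386439} = \frac{\left(196 - 134\right) + 1}{\left(-1\right) \left(-264634\right) - 386439} = \frac{\left(196 - 134\right) + 1}{264634 - 386439} = \frac{62 + 1}{-121805} = 63 \left(- \frac{1}{121805}\right) = - \frac{63}{121805}$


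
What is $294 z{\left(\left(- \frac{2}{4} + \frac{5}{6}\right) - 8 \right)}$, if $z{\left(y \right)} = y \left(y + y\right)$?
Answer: $\frac{103684}{3} \approx 34561.0$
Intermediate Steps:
$z{\left(y \right)} = 2 y^{2}$ ($z{\left(y \right)} = y 2 y = 2 y^{2}$)
$294 z{\left(\left(- \frac{2}{4} + \frac{5}{6}\right) - 8 \right)} = 294 \cdot 2 \left(\left(- \frac{2}{4} + \frac{5}{6}\right) - 8\right)^{2} = 294 \cdot 2 \left(\left(\left(-2\right) \frac{1}{4} + 5 \cdot \frac{1}{6}\right) - 8\right)^{2} = 294 \cdot 2 \left(\left(- \frac{1}{2} + \frac{5}{6}\right) - 8\right)^{2} = 294 \cdot 2 \left(\frac{1}{3} - 8\right)^{2} = 294 \cdot 2 \left(- \frac{23}{3}\right)^{2} = 294 \cdot 2 \cdot \frac{529}{9} = 294 \cdot \frac{1058}{9} = \frac{103684}{3}$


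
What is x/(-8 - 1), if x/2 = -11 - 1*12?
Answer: 46/9 ≈ 5.1111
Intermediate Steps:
x = -46 (x = 2*(-11 - 1*12) = 2*(-11 - 12) = 2*(-23) = -46)
x/(-8 - 1) = -46/(-8 - 1) = -46/(-9) = -46*(-⅑) = 46/9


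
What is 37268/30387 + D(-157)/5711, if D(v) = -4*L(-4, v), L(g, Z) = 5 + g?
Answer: 30388000/24791451 ≈ 1.2257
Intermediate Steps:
D(v) = -4 (D(v) = -4*(5 - 4) = -4*1 = -4)
37268/30387 + D(-157)/5711 = 37268/30387 - 4/5711 = 37268*(1/30387) - 4*1/5711 = 5324/4341 - 4/5711 = 30388000/24791451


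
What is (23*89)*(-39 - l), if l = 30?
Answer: -141243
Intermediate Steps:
(23*89)*(-39 - l) = (23*89)*(-39 - 1*30) = 2047*(-39 - 30) = 2047*(-69) = -141243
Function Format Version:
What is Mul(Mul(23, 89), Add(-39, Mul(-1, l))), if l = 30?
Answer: -141243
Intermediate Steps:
Mul(Mul(23, 89), Add(-39, Mul(-1, l))) = Mul(Mul(23, 89), Add(-39, Mul(-1, 30))) = Mul(2047, Add(-39, -30)) = Mul(2047, -69) = -141243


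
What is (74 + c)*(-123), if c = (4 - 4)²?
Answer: -9102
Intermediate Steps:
c = 0 (c = 0² = 0)
(74 + c)*(-123) = (74 + 0)*(-123) = 74*(-123) = -9102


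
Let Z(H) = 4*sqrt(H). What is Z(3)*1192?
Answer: 4768*sqrt(3) ≈ 8258.4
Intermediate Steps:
Z(3)*1192 = (4*sqrt(3))*1192 = 4768*sqrt(3)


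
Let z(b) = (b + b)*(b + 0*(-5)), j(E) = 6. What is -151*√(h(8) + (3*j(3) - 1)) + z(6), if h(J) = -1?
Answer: -532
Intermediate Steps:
z(b) = 2*b² (z(b) = (2*b)*(b + 0) = (2*b)*b = 2*b²)
-151*√(h(8) + (3*j(3) - 1)) + z(6) = -151*√(-1 + (3*6 - 1)) + 2*6² = -151*√(-1 + (18 - 1)) + 2*36 = -151*√(-1 + 17) + 72 = -151*√16 + 72 = -151*4 + 72 = -604 + 72 = -532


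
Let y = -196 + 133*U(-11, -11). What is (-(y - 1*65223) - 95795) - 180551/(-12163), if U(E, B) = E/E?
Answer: -370900416/12163 ≈ -30494.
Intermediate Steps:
U(E, B) = 1
y = -63 (y = -196 + 133*1 = -196 + 133 = -63)
(-(y - 1*65223) - 95795) - 180551/(-12163) = (-(-63 - 1*65223) - 95795) - 180551/(-12163) = (-(-63 - 65223) - 95795) - 180551*(-1/12163) = (-1*(-65286) - 95795) + 180551/12163 = (65286 - 95795) + 180551/12163 = -30509 + 180551/12163 = -370900416/12163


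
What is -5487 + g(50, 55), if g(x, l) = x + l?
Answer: -5382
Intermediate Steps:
g(x, l) = l + x
-5487 + g(50, 55) = -5487 + (55 + 50) = -5487 + 105 = -5382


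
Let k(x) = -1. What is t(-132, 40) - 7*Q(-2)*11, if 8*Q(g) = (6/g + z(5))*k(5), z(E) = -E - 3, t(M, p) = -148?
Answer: -2031/8 ≈ -253.88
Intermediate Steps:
z(E) = -3 - E
Q(g) = 1 - 3/(4*g) (Q(g) = ((6/g + (-3 - 1*5))*(-1))/8 = ((6/g + (-3 - 5))*(-1))/8 = ((6/g - 8)*(-1))/8 = ((-8 + 6/g)*(-1))/8 = (8 - 6/g)/8 = 1 - 3/(4*g))
t(-132, 40) - 7*Q(-2)*11 = -148 - 7*((-¾ - 2)/(-2))*11 = -148 - 7*(-½*(-11/4))*11 = -148 - 7*(11/8)*11 = -148 - 77*11/8 = -148 - 1*847/8 = -148 - 847/8 = -2031/8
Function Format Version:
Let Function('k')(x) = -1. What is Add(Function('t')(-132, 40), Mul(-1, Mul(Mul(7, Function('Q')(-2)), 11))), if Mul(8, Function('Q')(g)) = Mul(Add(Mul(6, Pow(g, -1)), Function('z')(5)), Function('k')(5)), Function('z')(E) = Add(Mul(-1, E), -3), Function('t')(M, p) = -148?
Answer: Rational(-2031, 8) ≈ -253.88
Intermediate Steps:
Function('z')(E) = Add(-3, Mul(-1, E))
Function('Q')(g) = Add(1, Mul(Rational(-3, 4), Pow(g, -1))) (Function('Q')(g) = Mul(Rational(1, 8), Mul(Add(Mul(6, Pow(g, -1)), Add(-3, Mul(-1, 5))), -1)) = Mul(Rational(1, 8), Mul(Add(Mul(6, Pow(g, -1)), Add(-3, -5)), -1)) = Mul(Rational(1, 8), Mul(Add(Mul(6, Pow(g, -1)), -8), -1)) = Mul(Rational(1, 8), Mul(Add(-8, Mul(6, Pow(g, -1))), -1)) = Mul(Rational(1, 8), Add(8, Mul(-6, Pow(g, -1)))) = Add(1, Mul(Rational(-3, 4), Pow(g, -1))))
Add(Function('t')(-132, 40), Mul(-1, Mul(Mul(7, Function('Q')(-2)), 11))) = Add(-148, Mul(-1, Mul(Mul(7, Mul(Pow(-2, -1), Add(Rational(-3, 4), -2))), 11))) = Add(-148, Mul(-1, Mul(Mul(7, Mul(Rational(-1, 2), Rational(-11, 4))), 11))) = Add(-148, Mul(-1, Mul(Mul(7, Rational(11, 8)), 11))) = Add(-148, Mul(-1, Mul(Rational(77, 8), 11))) = Add(-148, Mul(-1, Rational(847, 8))) = Add(-148, Rational(-847, 8)) = Rational(-2031, 8)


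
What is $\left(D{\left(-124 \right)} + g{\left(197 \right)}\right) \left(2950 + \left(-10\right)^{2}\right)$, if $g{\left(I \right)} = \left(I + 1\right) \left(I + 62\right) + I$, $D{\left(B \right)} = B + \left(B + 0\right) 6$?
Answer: $154363550$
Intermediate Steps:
$D{\left(B \right)} = 7 B$ ($D{\left(B \right)} = B + B 6 = B + 6 B = 7 B$)
$g{\left(I \right)} = I + \left(1 + I\right) \left(62 + I\right)$ ($g{\left(I \right)} = \left(1 + I\right) \left(62 + I\right) + I = I + \left(1 + I\right) \left(62 + I\right)$)
$\left(D{\left(-124 \right)} + g{\left(197 \right)}\right) \left(2950 + \left(-10\right)^{2}\right) = \left(7 \left(-124\right) + \left(62 + 197^{2} + 64 \cdot 197\right)\right) \left(2950 + \left(-10\right)^{2}\right) = \left(-868 + \left(62 + 38809 + 12608\right)\right) \left(2950 + 100\right) = \left(-868 + 51479\right) 3050 = 50611 \cdot 3050 = 154363550$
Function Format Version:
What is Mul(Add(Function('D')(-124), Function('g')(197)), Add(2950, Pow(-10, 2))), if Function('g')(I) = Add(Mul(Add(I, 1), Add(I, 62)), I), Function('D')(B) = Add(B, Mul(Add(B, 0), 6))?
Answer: 154363550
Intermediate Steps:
Function('D')(B) = Mul(7, B) (Function('D')(B) = Add(B, Mul(B, 6)) = Add(B, Mul(6, B)) = Mul(7, B))
Function('g')(I) = Add(I, Mul(Add(1, I), Add(62, I))) (Function('g')(I) = Add(Mul(Add(1, I), Add(62, I)), I) = Add(I, Mul(Add(1, I), Add(62, I))))
Mul(Add(Function('D')(-124), Function('g')(197)), Add(2950, Pow(-10, 2))) = Mul(Add(Mul(7, -124), Add(62, Pow(197, 2), Mul(64, 197))), Add(2950, Pow(-10, 2))) = Mul(Add(-868, Add(62, 38809, 12608)), Add(2950, 100)) = Mul(Add(-868, 51479), 3050) = Mul(50611, 3050) = 154363550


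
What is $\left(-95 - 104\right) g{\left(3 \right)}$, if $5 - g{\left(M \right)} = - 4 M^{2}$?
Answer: $-8159$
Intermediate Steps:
$g{\left(M \right)} = 5 + 4 M^{2}$ ($g{\left(M \right)} = 5 - - 4 M^{2} = 5 + 4 M^{2}$)
$\left(-95 - 104\right) g{\left(3 \right)} = \left(-95 - 104\right) \left(5 + 4 \cdot 3^{2}\right) = - 199 \left(5 + 4 \cdot 9\right) = - 199 \left(5 + 36\right) = \left(-199\right) 41 = -8159$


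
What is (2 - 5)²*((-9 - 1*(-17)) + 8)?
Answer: 144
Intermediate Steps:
(2 - 5)²*((-9 - 1*(-17)) + 8) = (-3)²*((-9 + 17) + 8) = 9*(8 + 8) = 9*16 = 144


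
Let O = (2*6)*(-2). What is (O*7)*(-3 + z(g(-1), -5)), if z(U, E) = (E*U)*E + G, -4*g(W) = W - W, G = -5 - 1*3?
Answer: 1848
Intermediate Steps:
G = -8 (G = -5 - 3 = -8)
g(W) = 0 (g(W) = -(W - W)/4 = -¼*0 = 0)
z(U, E) = -8 + U*E² (z(U, E) = (E*U)*E - 8 = U*E² - 8 = -8 + U*E²)
O = -24 (O = 12*(-2) = -24)
(O*7)*(-3 + z(g(-1), -5)) = (-24*7)*(-3 + (-8 + 0*(-5)²)) = -168*(-3 + (-8 + 0*25)) = -168*(-3 + (-8 + 0)) = -168*(-3 - 8) = -168*(-11) = 1848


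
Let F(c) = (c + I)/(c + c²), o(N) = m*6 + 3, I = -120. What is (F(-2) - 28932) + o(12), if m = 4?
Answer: -28966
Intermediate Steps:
o(N) = 27 (o(N) = 4*6 + 3 = 24 + 3 = 27)
F(c) = (-120 + c)/(c + c²) (F(c) = (c - 120)/(c + c²) = (-120 + c)/(c + c²))
(F(-2) - 28932) + o(12) = ((-120 - 2)/((-2)*(1 - 2)) - 28932) + 27 = (-½*(-122)/(-1) - 28932) + 27 = (-½*(-1)*(-122) - 28932) + 27 = (-61 - 28932) + 27 = -28993 + 27 = -28966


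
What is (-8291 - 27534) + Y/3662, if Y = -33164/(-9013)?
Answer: -591212900893/16502803 ≈ -35825.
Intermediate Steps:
Y = 33164/9013 (Y = -33164*(-1/9013) = 33164/9013 ≈ 3.6796)
(-8291 - 27534) + Y/3662 = (-8291 - 27534) + (33164/9013)/3662 = -35825 + (33164/9013)*(1/3662) = -35825 + 16582/16502803 = -591212900893/16502803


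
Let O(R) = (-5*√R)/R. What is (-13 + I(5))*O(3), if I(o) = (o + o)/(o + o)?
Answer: 20*√3 ≈ 34.641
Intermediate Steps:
I(o) = 1 (I(o) = (2*o)/((2*o)) = (2*o)*(1/(2*o)) = 1)
O(R) = -5/√R
(-13 + I(5))*O(3) = (-13 + 1)*(-5*√3/3) = -(-60)*√3/3 = -(-20)*√3 = 20*√3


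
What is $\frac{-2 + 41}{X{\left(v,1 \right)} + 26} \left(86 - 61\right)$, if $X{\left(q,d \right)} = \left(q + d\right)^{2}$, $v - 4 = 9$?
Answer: $\frac{325}{74} \approx 4.3919$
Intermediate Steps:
$v = 13$ ($v = 4 + 9 = 13$)
$X{\left(q,d \right)} = \left(d + q\right)^{2}$
$\frac{-2 + 41}{X{\left(v,1 \right)} + 26} \left(86 - 61\right) = \frac{-2 + 41}{\left(1 + 13\right)^{2} + 26} \left(86 - 61\right) = \frac{39}{14^{2} + 26} \cdot 25 = \frac{39}{196 + 26} \cdot 25 = \frac{39}{222} \cdot 25 = 39 \cdot \frac{1}{222} \cdot 25 = \frac{13}{74} \cdot 25 = \frac{325}{74}$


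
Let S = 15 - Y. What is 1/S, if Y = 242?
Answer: -1/227 ≈ -0.0044053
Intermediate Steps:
S = -227 (S = 15 - 1*242 = 15 - 242 = -227)
1/S = 1/(-227) = -1/227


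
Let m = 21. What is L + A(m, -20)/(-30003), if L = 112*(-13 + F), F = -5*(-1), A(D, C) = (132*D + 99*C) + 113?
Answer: -26883593/30003 ≈ -896.03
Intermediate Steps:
A(D, C) = 113 + 99*C + 132*D (A(D, C) = (99*C + 132*D) + 113 = 113 + 99*C + 132*D)
F = 5
L = -896 (L = 112*(-13 + 5) = 112*(-8) = -896)
L + A(m, -20)/(-30003) = -896 + (113 + 99*(-20) + 132*21)/(-30003) = -896 + (113 - 1980 + 2772)*(-1/30003) = -896 + 905*(-1/30003) = -896 - 905/30003 = -26883593/30003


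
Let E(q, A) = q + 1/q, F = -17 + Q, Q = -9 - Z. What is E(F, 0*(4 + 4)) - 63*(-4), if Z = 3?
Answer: 6466/29 ≈ 222.97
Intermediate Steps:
Q = -12 (Q = -9 - 1*3 = -9 - 3 = -12)
F = -29 (F = -17 - 12 = -29)
E(F, 0*(4 + 4)) - 63*(-4) = (-29 + 1/(-29)) - 63*(-4) = (-29 - 1/29) + 252 = -842/29 + 252 = 6466/29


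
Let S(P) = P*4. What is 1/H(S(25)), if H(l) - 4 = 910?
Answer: 1/914 ≈ 0.0010941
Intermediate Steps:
S(P) = 4*P
H(l) = 914 (H(l) = 4 + 910 = 914)
1/H(S(25)) = 1/914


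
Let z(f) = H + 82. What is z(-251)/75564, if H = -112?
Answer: -5/12594 ≈ -0.00039701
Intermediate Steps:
z(f) = -30 (z(f) = -112 + 82 = -30)
z(-251)/75564 = -30/75564 = -30*1/75564 = -5/12594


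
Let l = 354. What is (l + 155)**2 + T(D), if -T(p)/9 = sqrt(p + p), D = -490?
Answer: 259081 - 126*I*sqrt(5) ≈ 2.5908e+5 - 281.74*I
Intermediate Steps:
T(p) = -9*sqrt(2)*sqrt(p) (T(p) = -9*sqrt(p + p) = -9*sqrt(2)*sqrt(p))
(l + 155)**2 + T(D) = (354 + 155)**2 - 9*sqrt(2)*sqrt(-490) = 509**2 - 9*sqrt(2)*7*I*sqrt(10) = 259081 - 126*I*sqrt(5)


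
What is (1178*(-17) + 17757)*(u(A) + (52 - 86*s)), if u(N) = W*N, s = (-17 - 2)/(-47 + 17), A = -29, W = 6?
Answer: 6006043/15 ≈ 4.0040e+5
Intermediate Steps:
s = 19/30 (s = -19/(-30) = -19*(-1/30) = 19/30 ≈ 0.63333)
u(N) = 6*N
(1178*(-17) + 17757)*(u(A) + (52 - 86*s)) = (1178*(-17) + 17757)*(6*(-29) + (52 - 86*19/30)) = (-20026 + 17757)*(-174 + (52 - 817/15)) = -2269*(-174 - 37/15) = -2269*(-2647/15) = 6006043/15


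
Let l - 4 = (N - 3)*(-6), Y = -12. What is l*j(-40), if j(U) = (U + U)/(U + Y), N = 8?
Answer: -40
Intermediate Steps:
j(U) = 2*U/(-12 + U) (j(U) = (U + U)/(U - 12) = (2*U)/(-12 + U) = 2*U/(-12 + U))
l = -26 (l = 4 + (8 - 3)*(-6) = 4 + 5*(-6) = 4 - 30 = -26)
l*j(-40) = -52*(-40)/(-12 - 40) = -52*(-40)/(-52) = -52*(-40)*(-1)/52 = -26*20/13 = -40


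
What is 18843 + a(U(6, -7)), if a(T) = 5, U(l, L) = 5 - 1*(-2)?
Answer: 18848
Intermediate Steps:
U(l, L) = 7 (U(l, L) = 5 + 2 = 7)
18843 + a(U(6, -7)) = 18843 + 5 = 18848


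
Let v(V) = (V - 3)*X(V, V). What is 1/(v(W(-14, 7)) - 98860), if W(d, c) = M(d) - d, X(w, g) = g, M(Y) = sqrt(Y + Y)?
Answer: -I/(50*sqrt(7) + 98734*I) ≈ -1.0128e-5 - 1.357e-8*I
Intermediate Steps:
M(Y) = sqrt(2)*sqrt(Y) (M(Y) = sqrt(2*Y) = sqrt(2)*sqrt(Y))
W(d, c) = -d + sqrt(2)*sqrt(d) (W(d, c) = sqrt(2)*sqrt(d) - d = -d + sqrt(2)*sqrt(d))
v(V) = V*(-3 + V) (v(V) = (V - 3)*V = (-3 + V)*V = V*(-3 + V))
1/(v(W(-14, 7)) - 98860) = 1/((-1*(-14) + sqrt(2)*sqrt(-14))*(-3 + (-1*(-14) + sqrt(2)*sqrt(-14))) - 98860) = 1/((14 + sqrt(2)*(I*sqrt(14)))*(-3 + (14 + sqrt(2)*(I*sqrt(14)))) - 98860) = 1/((14 + 2*I*sqrt(7))*(-3 + (14 + 2*I*sqrt(7))) - 98860) = 1/((14 + 2*I*sqrt(7))*(11 + 2*I*sqrt(7)) - 98860) = 1/((11 + 2*I*sqrt(7))*(14 + 2*I*sqrt(7)) - 98860) = 1/(-98860 + (11 + 2*I*sqrt(7))*(14 + 2*I*sqrt(7)))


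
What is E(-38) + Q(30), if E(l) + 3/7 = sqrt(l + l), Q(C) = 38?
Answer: 263/7 + 2*I*sqrt(19) ≈ 37.571 + 8.7178*I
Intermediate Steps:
E(l) = -3/7 + sqrt(2)*sqrt(l) (E(l) = -3/7 + sqrt(l + l) = -3/7 + sqrt(2*l) = -3/7 + sqrt(2)*sqrt(l))
E(-38) + Q(30) = (-3/7 + sqrt(2)*sqrt(-38)) + 38 = (-3/7 + sqrt(2)*(I*sqrt(38))) + 38 = (-3/7 + 2*I*sqrt(19)) + 38 = 263/7 + 2*I*sqrt(19)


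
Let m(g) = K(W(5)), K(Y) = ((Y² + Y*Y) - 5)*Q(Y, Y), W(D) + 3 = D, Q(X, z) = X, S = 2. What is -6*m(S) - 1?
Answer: -37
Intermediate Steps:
W(D) = -3 + D
K(Y) = Y*(-5 + 2*Y²) (K(Y) = ((Y² + Y*Y) - 5)*Y = ((Y² + Y²) - 5)*Y = (2*Y² - 5)*Y = (-5 + 2*Y²)*Y = Y*(-5 + 2*Y²))
m(g) = 6 (m(g) = (-3 + 5)*(-5 + 2*(-3 + 5)²) = 2*(-5 + 2*2²) = 2*(-5 + 2*4) = 2*(-5 + 8) = 2*3 = 6)
-6*m(S) - 1 = -6*6 - 1 = -36 - 1 = -37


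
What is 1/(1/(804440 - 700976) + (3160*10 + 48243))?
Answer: 103464/8260876153 ≈ 1.2525e-5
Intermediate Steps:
1/(1/(804440 - 700976) + (3160*10 + 48243)) = 1/(1/103464 + (31600 + 48243)) = 1/(1/103464 + 79843) = 1/(8260876153/103464) = 103464/8260876153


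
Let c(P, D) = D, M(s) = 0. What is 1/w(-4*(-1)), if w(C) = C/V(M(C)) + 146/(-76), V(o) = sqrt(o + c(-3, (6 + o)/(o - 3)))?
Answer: -2774/16881 + 2888*I*sqrt(2)/16881 ≈ -0.16433 + 0.24194*I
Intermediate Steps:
V(o) = sqrt(o + (6 + o)/(-3 + o)) (V(o) = sqrt(o + (6 + o)/(o - 3)) = sqrt(o + (6 + o)/(-3 + o)))
w(C) = -73/38 - I*C*sqrt(2)/2 (w(C) = C/(sqrt((6 + 0 + 0*(-3 + 0))/(-3 + 0))) + 146/(-76) = C/(sqrt((6 + 0 + 0*(-3))/(-3))) + 146*(-1/76) = C/(sqrt(-(6 + 0 + 0)/3)) - 73/38 = C/(sqrt(-1/3*6)) - 73/38 = C/(sqrt(-2)) - 73/38 = C/((I*sqrt(2))) - 73/38 = C*(-I*sqrt(2)/2) - 73/38 = -I*C*sqrt(2)/2 - 73/38 = -73/38 - I*C*sqrt(2)/2)
1/w(-4*(-1)) = 1/(-73/38 - I*(-4*(-1))*sqrt(2)/2) = 1/(-73/38 - 1/2*I*4*sqrt(2)) = 1/(-73/38 - 2*I*sqrt(2))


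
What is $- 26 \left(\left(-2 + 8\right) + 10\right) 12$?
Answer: $-4992$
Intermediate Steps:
$- 26 \left(\left(-2 + 8\right) + 10\right) 12 = - 26 \left(6 + 10\right) 12 = \left(-26\right) 16 \cdot 12 = \left(-416\right) 12 = -4992$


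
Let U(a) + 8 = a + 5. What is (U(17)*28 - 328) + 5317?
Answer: 5381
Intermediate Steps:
U(a) = -3 + a (U(a) = -8 + (a + 5) = -8 + (5 + a) = -3 + a)
(U(17)*28 - 328) + 5317 = ((-3 + 17)*28 - 328) + 5317 = (14*28 - 328) + 5317 = (392 - 328) + 5317 = 64 + 5317 = 5381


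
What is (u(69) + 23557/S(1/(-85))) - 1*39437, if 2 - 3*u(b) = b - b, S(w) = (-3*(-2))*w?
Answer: -746321/2 ≈ -3.7316e+5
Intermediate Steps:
S(w) = 6*w
u(b) = 2/3 (u(b) = 2/3 - (b - b)/3 = 2/3 - 1/3*0 = 2/3 + 0 = 2/3)
(u(69) + 23557/S(1/(-85))) - 1*39437 = (2/3 + 23557/((6/(-85)))) - 1*39437 = (2/3 + 23557/((6*(-1/85)))) - 39437 = (2/3 + 23557/(-6/85)) - 39437 = (2/3 + 23557*(-85/6)) - 39437 = (2/3 - 2002345/6) - 39437 = -667447/2 - 39437 = -746321/2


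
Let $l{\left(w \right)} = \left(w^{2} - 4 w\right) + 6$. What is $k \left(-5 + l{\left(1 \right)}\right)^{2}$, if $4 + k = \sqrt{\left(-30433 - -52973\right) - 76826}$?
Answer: $-16 + 4 i \sqrt{54286} \approx -16.0 + 931.97 i$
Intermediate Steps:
$l{\left(w \right)} = 6 + w^{2} - 4 w$
$k = -4 + i \sqrt{54286}$ ($k = -4 + \sqrt{\left(-30433 - -52973\right) - 76826} = -4 + \sqrt{\left(-30433 + 52973\right) - 76826} = -4 + \sqrt{22540 - 76826} = -4 + \sqrt{-54286} = -4 + i \sqrt{54286} \approx -4.0 + 232.99 i$)
$k \left(-5 + l{\left(1 \right)}\right)^{2} = \left(-4 + i \sqrt{54286}\right) \left(-5 + \left(6 + 1^{2} - 4\right)\right)^{2} = \left(-4 + i \sqrt{54286}\right) \left(-5 + \left(6 + 1 - 4\right)\right)^{2} = \left(-4 + i \sqrt{54286}\right) \left(-5 + 3\right)^{2} = \left(-4 + i \sqrt{54286}\right) \left(-2\right)^{2} = \left(-4 + i \sqrt{54286}\right) 4 = -16 + 4 i \sqrt{54286}$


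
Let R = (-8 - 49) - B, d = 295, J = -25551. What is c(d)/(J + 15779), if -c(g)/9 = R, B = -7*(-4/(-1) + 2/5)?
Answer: -1179/48860 ≈ -0.024130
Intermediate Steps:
B = -154/5 (B = -7*(-4*(-1) + 2*(1/5)) = -7*(4 + 2/5) = -7*22/5 = -154/5 ≈ -30.800)
R = -131/5 (R = (-8 - 49) - 1*(-154/5) = -57 + 154/5 = -131/5 ≈ -26.200)
c(g) = 1179/5 (c(g) = -9*(-131/5) = 1179/5)
c(d)/(J + 15779) = 1179/(5*(-25551 + 15779)) = (1179/5)/(-9772) = (1179/5)*(-1/9772) = -1179/48860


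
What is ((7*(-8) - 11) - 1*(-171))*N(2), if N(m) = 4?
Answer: 416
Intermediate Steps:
((7*(-8) - 11) - 1*(-171))*N(2) = ((7*(-8) - 11) - 1*(-171))*4 = ((-56 - 11) + 171)*4 = (-67 + 171)*4 = 104*4 = 416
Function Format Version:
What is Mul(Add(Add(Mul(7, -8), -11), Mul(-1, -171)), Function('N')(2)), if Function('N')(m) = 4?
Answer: 416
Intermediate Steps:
Mul(Add(Add(Mul(7, -8), -11), Mul(-1, -171)), Function('N')(2)) = Mul(Add(Add(Mul(7, -8), -11), Mul(-1, -171)), 4) = Mul(Add(Add(-56, -11), 171), 4) = Mul(Add(-67, 171), 4) = Mul(104, 4) = 416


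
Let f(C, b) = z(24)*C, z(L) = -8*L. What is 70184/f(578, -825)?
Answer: -8773/13872 ≈ -0.63243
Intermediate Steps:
f(C, b) = -192*C (f(C, b) = (-8*24)*C = -192*C)
70184/f(578, -825) = 70184/((-192*578)) = 70184/(-110976) = 70184*(-1/110976) = -8773/13872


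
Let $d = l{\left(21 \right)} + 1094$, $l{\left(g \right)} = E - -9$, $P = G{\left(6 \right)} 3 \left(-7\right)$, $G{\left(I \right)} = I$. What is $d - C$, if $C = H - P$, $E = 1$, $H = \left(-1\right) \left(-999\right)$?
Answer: $-21$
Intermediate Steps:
$H = 999$
$P = -126$ ($P = 6 \cdot 3 \left(-7\right) = 18 \left(-7\right) = -126$)
$l{\left(g \right)} = 10$ ($l{\left(g \right)} = 1 - -9 = 1 + 9 = 10$)
$d = 1104$ ($d = 10 + 1094 = 1104$)
$C = 1125$ ($C = 999 - -126 = 999 + 126 = 1125$)
$d - C = 1104 - 1125 = -21$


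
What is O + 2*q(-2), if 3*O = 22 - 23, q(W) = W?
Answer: -13/3 ≈ -4.3333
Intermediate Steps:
O = -⅓ (O = (22 - 23)/3 = (⅓)*(-1) = -⅓ ≈ -0.33333)
O + 2*q(-2) = -⅓ + 2*(-2) = -⅓ - 4 = -13/3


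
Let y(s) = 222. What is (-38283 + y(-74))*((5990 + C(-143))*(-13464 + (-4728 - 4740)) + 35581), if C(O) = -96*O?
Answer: 17208809003295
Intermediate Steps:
(-38283 + y(-74))*((5990 + C(-143))*(-13464 + (-4728 - 4740)) + 35581) = (-38283 + 222)*((5990 - 96*(-143))*(-13464 + (-4728 - 4740)) + 35581) = -38061*((5990 + 13728)*(-13464 - 9468) + 35581) = -38061*(19718*(-22932) + 35581) = -38061*(-452173176 + 35581) = -38061*(-452137595) = 17208809003295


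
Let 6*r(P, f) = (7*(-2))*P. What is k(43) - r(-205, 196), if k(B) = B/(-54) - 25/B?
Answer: -1113889/2322 ≈ -479.71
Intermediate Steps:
k(B) = -25/B - B/54 (k(B) = B*(-1/54) - 25/B = -B/54 - 25/B = -25/B - B/54)
r(P, f) = -7*P/3 (r(P, f) = ((7*(-2))*P)/6 = (-14*P)/6 = -7*P/3)
k(43) - r(-205, 196) = (-25/43 - 1/54*43) - (-7)*(-205)/3 = (-25*1/43 - 43/54) - 1*1435/3 = (-25/43 - 43/54) - 1435/3 = -3199/2322 - 1435/3 = -1113889/2322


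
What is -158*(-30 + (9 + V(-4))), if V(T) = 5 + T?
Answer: 3160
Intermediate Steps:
-158*(-30 + (9 + V(-4))) = -158*(-30 + (9 + (5 - 4))) = -158*(-30 + (9 + 1)) = -158*(-30 + 10) = -158*(-20) = 3160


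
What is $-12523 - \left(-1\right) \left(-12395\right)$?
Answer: $-24918$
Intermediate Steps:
$-12523 - \left(-1\right) \left(-12395\right) = -12523 - 12395 = -24918$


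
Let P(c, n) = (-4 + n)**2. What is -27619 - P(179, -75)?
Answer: -33860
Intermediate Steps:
-27619 - P(179, -75) = -27619 - (-4 - 75)**2 = -27619 - 1*(-79)**2 = -27619 - 1*6241 = -27619 - 6241 = -33860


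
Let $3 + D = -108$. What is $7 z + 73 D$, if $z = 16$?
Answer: $-7991$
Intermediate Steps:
$D = -111$ ($D = -3 - 108 = -111$)
$7 z + 73 D = 7 \cdot 16 + 73 \left(-111\right) = 112 - 8103 = -7991$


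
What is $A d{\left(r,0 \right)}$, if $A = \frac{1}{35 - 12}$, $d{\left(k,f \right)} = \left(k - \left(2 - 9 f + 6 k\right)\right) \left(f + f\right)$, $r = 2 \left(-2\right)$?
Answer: $0$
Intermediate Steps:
$r = -4$
$d{\left(k,f \right)} = 2 f \left(-2 - 5 k + 9 f\right)$ ($d{\left(k,f \right)} = \left(k - \left(2 - 9 f + 6 k\right)\right) 2 f = \left(-2 - 5 k + 9 f\right) 2 f = 2 f \left(-2 - 5 k + 9 f\right)$)
$A = \frac{1}{23} \approx 0.043478$
$A d{\left(r,0 \right)} = \frac{2 \cdot 0 \left(-2 - -20 + 9 \cdot 0\right)}{23} = \frac{2 \cdot 0 \left(-2 + 20 + 0\right)}{23} = \frac{2 \cdot 0 \cdot 18}{23} = \frac{1}{23} \cdot 0 = 0$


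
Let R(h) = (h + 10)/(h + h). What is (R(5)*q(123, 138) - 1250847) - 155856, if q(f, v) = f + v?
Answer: -2812623/2 ≈ -1.4063e+6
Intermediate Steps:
R(h) = (10 + h)/(2*h) (R(h) = (10 + h)/((2*h)) = (10 + h)*(1/(2*h)) = (10 + h)/(2*h))
(R(5)*q(123, 138) - 1250847) - 155856 = (((½)*(10 + 5)/5)*(123 + 138) - 1250847) - 155856 = (((½)*(⅕)*15)*261 - 1250847) - 155856 = ((3/2)*261 - 1250847) - 155856 = (783/2 - 1250847) - 155856 = -2500911/2 - 155856 = -2812623/2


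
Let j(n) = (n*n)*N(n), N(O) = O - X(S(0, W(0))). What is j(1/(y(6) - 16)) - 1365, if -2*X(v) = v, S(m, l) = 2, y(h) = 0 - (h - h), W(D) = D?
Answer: -5591025/4096 ≈ -1365.0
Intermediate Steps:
y(h) = 0 (y(h) = 0 - 1*0 = 0 + 0 = 0)
X(v) = -v/2
N(O) = 1 + O (N(O) = O - (-1)*2/2 = O - 1*(-1) = O + 1 = 1 + O)
j(n) = n²*(1 + n) (j(n) = (n*n)*(1 + n) = n²*(1 + n))
j(1/(y(6) - 16)) - 1365 = (1/(0 - 16))²*(1 + 1/(0 - 16)) - 1365 = (1/(-16))²*(1 + 1/(-16)) - 1365 = (-1/16)²*(1 - 1/16) - 1365 = (1/256)*(15/16) - 1365 = 15/4096 - 1365 = -5591025/4096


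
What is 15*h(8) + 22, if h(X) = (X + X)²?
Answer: 3862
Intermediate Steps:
h(X) = 4*X² (h(X) = (2*X)² = 4*X²)
15*h(8) + 22 = 15*(4*8²) + 22 = 15*(4*64) + 22 = 15*256 + 22 = 3840 + 22 = 3862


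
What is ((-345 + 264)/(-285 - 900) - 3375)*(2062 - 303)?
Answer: -2344919382/395 ≈ -5.9365e+6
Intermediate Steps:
((-345 + 264)/(-285 - 900) - 3375)*(2062 - 303) = (-81/(-1185) - 3375)*1759 = (-81*(-1/1185) - 3375)*1759 = (27/395 - 3375)*1759 = -1333098/395*1759 = -2344919382/395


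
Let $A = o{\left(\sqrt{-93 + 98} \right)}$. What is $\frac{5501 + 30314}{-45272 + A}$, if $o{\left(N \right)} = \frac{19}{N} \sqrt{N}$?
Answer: $- \frac{35815}{45272 - \frac{19 \cdot 5^{\frac{3}{4}}}{5}} \approx -0.79133$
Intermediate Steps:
$o{\left(N \right)} = \frac{19}{\sqrt{N}}$
$A = \frac{19 \cdot 5^{\frac{3}{4}}}{5}$ ($A = \frac{19}{\sqrt[4]{-93 + 98}} = \frac{19}{\sqrt[4]{5}} = 19 \frac{5^{\frac{3}{4}}}{5} = \frac{19 \cdot 5^{\frac{3}{4}}}{5} \approx 12.706$)
$\frac{5501 + 30314}{-45272 + A} = \frac{5501 + 30314}{-45272 + \frac{19 \cdot 5^{\frac{3}{4}}}{5}} = \frac{35815}{-45272 + \frac{19 \cdot 5^{\frac{3}{4}}}{5}}$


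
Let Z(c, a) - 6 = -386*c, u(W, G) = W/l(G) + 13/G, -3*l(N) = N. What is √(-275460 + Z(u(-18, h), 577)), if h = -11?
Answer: 2*I*√8261363/11 ≈ 522.59*I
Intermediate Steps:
l(N) = -N/3
u(W, G) = 13/G - 3*W/G (u(W, G) = W/((-G/3)) + 13/G = W*(-3/G) + 13/G = -3*W/G + 13/G = 13/G - 3*W/G)
Z(c, a) = 6 - 386*c
√(-275460 + Z(u(-18, h), 577)) = √(-275460 + (6 - 386*(13 - 3*(-18))/(-11))) = √(-275460 + (6 - (-386)*(13 + 54)/11)) = √(-275460 + (6 - (-386)*67/11)) = √(-275460 + (6 - 386*(-67/11))) = √(-275460 + (6 + 25862/11)) = √(-275460 + 25928/11) = √(-3004132/11) = 2*I*√8261363/11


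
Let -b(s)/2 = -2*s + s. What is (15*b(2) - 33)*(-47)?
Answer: -1269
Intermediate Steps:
b(s) = 2*s (b(s) = -2*(-2*s + s) = -(-2)*s = 2*s)
(15*b(2) - 33)*(-47) = (15*(2*2) - 33)*(-47) = (15*4 - 33)*(-47) = (60 - 33)*(-47) = 27*(-47) = -1269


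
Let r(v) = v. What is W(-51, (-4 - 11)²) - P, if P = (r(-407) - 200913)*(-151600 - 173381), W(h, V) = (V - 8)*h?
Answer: -65425185987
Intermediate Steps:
W(h, V) = h*(-8 + V) (W(h, V) = (-8 + V)*h = h*(-8 + V))
P = 65425174920 (P = (-407 - 200913)*(-151600 - 173381) = -201320*(-324981) = 65425174920)
W(-51, (-4 - 11)²) - P = -51*(-8 + (-4 - 11)²) - 1*65425174920 = -51*(-8 + (-15)²) - 65425174920 = -51*(-8 + 225) - 65425174920 = -51*217 - 65425174920 = -11067 - 65425174920 = -65425185987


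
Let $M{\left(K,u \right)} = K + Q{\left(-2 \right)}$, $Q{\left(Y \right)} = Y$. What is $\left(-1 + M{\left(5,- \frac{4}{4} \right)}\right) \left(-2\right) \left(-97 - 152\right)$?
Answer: $996$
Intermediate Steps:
$M{\left(K,u \right)} = -2 + K$ ($M{\left(K,u \right)} = K - 2 = -2 + K$)
$\left(-1 + M{\left(5,- \frac{4}{4} \right)}\right) \left(-2\right) \left(-97 - 152\right) = \left(-1 + \left(-2 + 5\right)\right) \left(-2\right) \left(-97 - 152\right) = \left(-1 + 3\right) \left(-2\right) \left(-249\right) = 2 \left(-2\right) \left(-249\right) = \left(-4\right) \left(-249\right) = 996$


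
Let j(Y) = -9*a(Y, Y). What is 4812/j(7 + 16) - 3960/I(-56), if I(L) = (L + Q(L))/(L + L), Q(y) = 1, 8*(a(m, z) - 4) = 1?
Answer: -811168/99 ≈ -8193.6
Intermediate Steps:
a(m, z) = 33/8 (a(m, z) = 4 + (⅛)*1 = 4 + ⅛ = 33/8)
j(Y) = -297/8 (j(Y) = -9*33/8 = -297/8)
I(L) = (1 + L)/(2*L) (I(L) = (L + 1)/(L + L) = (1 + L)/((2*L)) = (1 + L)*(1/(2*L)) = (1 + L)/(2*L))
4812/j(7 + 16) - 3960/I(-56) = 4812/(-297/8) - 3960*(-112/(1 - 56)) = 4812*(-8/297) - 3960/((½)*(-1/56)*(-55)) = -12832/99 - 3960/55/112 = -12832/99 - 3960*112/55 = -12832/99 - 8064 = -811168/99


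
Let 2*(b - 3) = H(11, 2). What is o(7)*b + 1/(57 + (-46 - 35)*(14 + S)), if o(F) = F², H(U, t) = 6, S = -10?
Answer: 78497/267 ≈ 294.00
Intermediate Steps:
b = 6 (b = 3 + (½)*6 = 3 + 3 = 6)
o(7)*b + 1/(57 + (-46 - 35)*(14 + S)) = 7²*6 + 1/(57 + (-46 - 35)*(14 - 10)) = 49*6 + 1/(57 - 81*4) = 294 + 1/(57 - 324) = 294 + 1/(-267) = 294 - 1/267 = 78497/267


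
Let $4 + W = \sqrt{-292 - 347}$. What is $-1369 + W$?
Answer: $-1373 + 3 i \sqrt{71} \approx -1373.0 + 25.278 i$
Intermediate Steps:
$W = -4 + 3 i \sqrt{71}$ ($W = -4 + \sqrt{-292 - 347} = -4 + \sqrt{-639} = -4 + 3 i \sqrt{71} \approx -4.0 + 25.278 i$)
$-1369 + W = -1369 - \left(4 - 3 i \sqrt{71}\right) = -1373 + 3 i \sqrt{71}$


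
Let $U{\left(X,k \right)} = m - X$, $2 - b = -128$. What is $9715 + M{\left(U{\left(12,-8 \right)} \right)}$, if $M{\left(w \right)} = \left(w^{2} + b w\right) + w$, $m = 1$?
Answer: $8395$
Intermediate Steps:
$b = 130$ ($b = 2 - -128 = 2 + 128 = 130$)
$U{\left(X,k \right)} = 1 - X$
$M{\left(w \right)} = w^{2} + 131 w$ ($M{\left(w \right)} = \left(w^{2} + 130 w\right) + w = w^{2} + 131 w$)
$9715 + M{\left(U{\left(12,-8 \right)} \right)} = 9715 + \left(1 - 12\right) \left(131 + \left(1 - 12\right)\right) = 9715 - 11 \left(131 - 11\right) = 9715 - 1320 = 8395$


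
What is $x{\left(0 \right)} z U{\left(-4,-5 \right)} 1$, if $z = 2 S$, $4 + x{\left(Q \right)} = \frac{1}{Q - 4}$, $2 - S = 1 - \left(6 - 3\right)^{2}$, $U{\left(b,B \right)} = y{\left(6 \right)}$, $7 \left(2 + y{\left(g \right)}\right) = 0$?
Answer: $170$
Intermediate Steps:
$y{\left(g \right)} = -2$ ($y{\left(g \right)} = -2 + \frac{1}{7} \cdot 0 = -2 + 0 = -2$)
$U{\left(b,B \right)} = -2$
$S = 10$ ($S = 2 - \left(1 - \left(6 - 3\right)^{2}\right) = 2 - \left(1 - 3^{2}\right) = 2 - \left(1 - 9\right) = 2 - -8 = 2 + 8 = 10$)
$x{\left(Q \right)} = -4 + \frac{1}{-4 + Q}$ ($x{\left(Q \right)} = -4 + \frac{1}{Q - 4} = -4 + \frac{1}{-4 + Q}$)
$z = 20$ ($z = 2 \cdot 10 = 20$)
$x{\left(0 \right)} z U{\left(-4,-5 \right)} 1 = \frac{17 - 0}{-4 + 0} \cdot 20 \left(\left(-2\right) 1\right) = \frac{17 + 0}{-4} \cdot 20 \left(-2\right) = \left(- \frac{1}{4}\right) 17 \cdot 20 \left(-2\right) = \left(- \frac{17}{4}\right) 20 \left(-2\right) = \left(-85\right) \left(-2\right) = 170$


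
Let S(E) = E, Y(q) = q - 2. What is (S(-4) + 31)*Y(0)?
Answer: -54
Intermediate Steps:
Y(q) = -2 + q
(S(-4) + 31)*Y(0) = (-4 + 31)*(-2 + 0) = 27*(-2) = -54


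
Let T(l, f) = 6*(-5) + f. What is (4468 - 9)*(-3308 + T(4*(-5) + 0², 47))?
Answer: -14674569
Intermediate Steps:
T(l, f) = -30 + f
(4468 - 9)*(-3308 + T(4*(-5) + 0², 47)) = (4468 - 9)*(-3308 + (-30 + 47)) = 4459*(-3308 + 17) = 4459*(-3291) = -14674569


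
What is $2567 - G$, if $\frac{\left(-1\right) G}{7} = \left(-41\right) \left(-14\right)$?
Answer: $6585$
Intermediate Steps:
$G = -4018$ ($G = - 7 \left(\left(-41\right) \left(-14\right)\right) = \left(-7\right) 574 = -4018$)
$2567 - G = 2567 - -4018 = 2567 + 4018 = 6585$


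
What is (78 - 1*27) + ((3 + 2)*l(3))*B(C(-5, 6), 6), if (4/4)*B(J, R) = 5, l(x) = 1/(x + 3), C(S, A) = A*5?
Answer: 331/6 ≈ 55.167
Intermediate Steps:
C(S, A) = 5*A
l(x) = 1/(3 + x)
B(J, R) = 5
(78 - 1*27) + ((3 + 2)*l(3))*B(C(-5, 6), 6) = (78 - 1*27) + ((3 + 2)/(3 + 3))*5 = (78 - 27) + (5/6)*5 = 51 + (5*(⅙))*5 = 51 + (⅚)*5 = 51 + 25/6 = 331/6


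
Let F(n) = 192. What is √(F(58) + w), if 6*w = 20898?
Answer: 35*√3 ≈ 60.622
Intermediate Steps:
w = 3483 (w = (⅙)*20898 = 3483)
√(F(58) + w) = √(192 + 3483) = √3675 = 35*√3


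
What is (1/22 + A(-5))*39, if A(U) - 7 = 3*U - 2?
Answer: -8541/22 ≈ -388.23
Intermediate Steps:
A(U) = 5 + 3*U (A(U) = 7 + (3*U - 2) = 7 + (-2 + 3*U) = 5 + 3*U)
(1/22 + A(-5))*39 = (1/22 + (5 + 3*(-5)))*39 = (1/22 + (5 - 15))*39 = (1/22 - 10)*39 = -219/22*39 = -8541/22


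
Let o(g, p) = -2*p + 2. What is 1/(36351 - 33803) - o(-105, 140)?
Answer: 708345/2548 ≈ 278.00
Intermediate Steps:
o(g, p) = 2 - 2*p
1/(36351 - 33803) - o(-105, 140) = 1/(36351 - 33803) - (2 - 2*140) = 1/2548 - (2 - 280) = 1/2548 - 1*(-278) = 1/2548 + 278 = 708345/2548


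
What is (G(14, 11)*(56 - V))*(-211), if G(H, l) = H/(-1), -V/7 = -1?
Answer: 144746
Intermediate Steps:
V = 7 (V = -7*(-1) = 7)
G(H, l) = -H (G(H, l) = H*(-1) = -H)
(G(14, 11)*(56 - V))*(-211) = ((-1*14)*(56 - 1*7))*(-211) = -14*(56 - 7)*(-211) = -14*49*(-211) = -686*(-211) = 144746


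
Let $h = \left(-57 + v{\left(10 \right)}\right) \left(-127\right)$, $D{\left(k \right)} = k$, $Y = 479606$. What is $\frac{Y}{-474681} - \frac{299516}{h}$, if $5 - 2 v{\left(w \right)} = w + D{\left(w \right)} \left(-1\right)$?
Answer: $- \frac{290988294650}{6571009083} \approx -44.284$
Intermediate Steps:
$v{\left(w \right)} = \frac{5}{2}$ ($v{\left(w \right)} = \frac{5}{2} - \frac{w + w \left(-1\right)}{2} = \frac{5}{2} - \frac{w - w}{2} = \frac{5}{2} - 0 = \frac{5}{2} + 0 = \frac{5}{2}$)
$h = \frac{13843}{2}$ ($h = \left(-57 + \frac{5}{2}\right) \left(-127\right) = \left(- \frac{109}{2}\right) \left(-127\right) = \frac{13843}{2} \approx 6921.5$)
$\frac{Y}{-474681} - \frac{299516}{h} = \frac{479606}{-474681} - \frac{299516}{\frac{13843}{2}} = 479606 \left(- \frac{1}{474681}\right) - \frac{599032}{13843} = - \frac{479606}{474681} - \frac{599032}{13843} = - \frac{290988294650}{6571009083}$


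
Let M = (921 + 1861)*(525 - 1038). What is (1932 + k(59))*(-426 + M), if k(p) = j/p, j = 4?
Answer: -162734067264/59 ≈ -2.7582e+9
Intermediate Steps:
k(p) = 4/p
M = -1427166 (M = 2782*(-513) = -1427166)
(1932 + k(59))*(-426 + M) = (1932 + 4/59)*(-426 - 1427166) = (1932 + 4*(1/59))*(-1427592) = (1932 + 4/59)*(-1427592) = (113992/59)*(-1427592) = -162734067264/59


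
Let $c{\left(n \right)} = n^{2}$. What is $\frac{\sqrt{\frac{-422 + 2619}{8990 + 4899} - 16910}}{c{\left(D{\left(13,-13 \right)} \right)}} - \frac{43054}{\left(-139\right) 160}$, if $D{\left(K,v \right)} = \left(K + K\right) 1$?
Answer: $\frac{21527}{11120} + \frac{i \sqrt{3261981553977}}{9388964} \approx 1.9359 + 0.19236 i$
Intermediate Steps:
$D{\left(K,v \right)} = 2 K$ ($D{\left(K,v \right)} = 2 K 1 = 2 K$)
$\frac{\sqrt{\frac{-422 + 2619}{8990 + 4899} - 16910}}{c{\left(D{\left(13,-13 \right)} \right)}} - \frac{43054}{\left(-139\right) 160} = \frac{\sqrt{\frac{-422 + 2619}{8990 + 4899} - 16910}}{\left(2 \cdot 13\right)^{2}} - \frac{43054}{\left(-139\right) 160} = \frac{\sqrt{\frac{2197}{13889} - 16910}}{26^{2}} - \frac{43054}{-22240} = \frac{\sqrt{2197 \cdot \frac{1}{13889} - 16910}}{676} - - \frac{21527}{11120} = \sqrt{\frac{2197}{13889} - 16910} \cdot \frac{1}{676} + \frac{21527}{11120} = \sqrt{- \frac{234860793}{13889}} \cdot \frac{1}{676} + \frac{21527}{11120} = \frac{i \sqrt{3261981553977}}{13889} \cdot \frac{1}{676} + \frac{21527}{11120} = \frac{i \sqrt{3261981553977}}{9388964} + \frac{21527}{11120} = \frac{21527}{11120} + \frac{i \sqrt{3261981553977}}{9388964}$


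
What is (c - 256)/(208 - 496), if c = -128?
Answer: 4/3 ≈ 1.3333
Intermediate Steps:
(c - 256)/(208 - 496) = (-128 - 256)/(208 - 496) = -384/(-288) = -384*(-1/288) = 4/3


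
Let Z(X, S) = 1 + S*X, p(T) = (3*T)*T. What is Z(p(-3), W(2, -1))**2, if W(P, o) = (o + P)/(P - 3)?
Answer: 676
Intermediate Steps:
p(T) = 3*T**2
W(P, o) = (P + o)/(-3 + P)
Z(p(-3), W(2, -1))**2 = (1 + ((2 - 1)/(-3 + 2))*(3*(-3)**2))**2 = (1 + (1/(-1))*(3*9))**2 = (1 - 1*1*27)**2 = (1 - 1*27)**2 = (1 - 27)**2 = (-26)**2 = 676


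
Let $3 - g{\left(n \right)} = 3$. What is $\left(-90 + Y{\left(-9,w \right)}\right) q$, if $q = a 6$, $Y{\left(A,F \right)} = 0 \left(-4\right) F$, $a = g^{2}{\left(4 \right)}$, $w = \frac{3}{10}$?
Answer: $0$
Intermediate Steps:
$g{\left(n \right)} = 0$ ($g{\left(n \right)} = 3 - 3 = 0$)
$w = \frac{3}{10}$ ($w = 3 \cdot \frac{1}{10} = \frac{3}{10} \approx 0.3$)
$a = 0$ ($a = 0^{2} = 0$)
$Y{\left(A,F \right)} = 0$ ($Y{\left(A,F \right)} = 0 F = 0$)
$q = 0$ ($q = 0 \cdot 6 = 0$)
$\left(-90 + Y{\left(-9,w \right)}\right) q = \left(-90 + 0\right) 0 = \left(-90\right) 0 = 0$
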